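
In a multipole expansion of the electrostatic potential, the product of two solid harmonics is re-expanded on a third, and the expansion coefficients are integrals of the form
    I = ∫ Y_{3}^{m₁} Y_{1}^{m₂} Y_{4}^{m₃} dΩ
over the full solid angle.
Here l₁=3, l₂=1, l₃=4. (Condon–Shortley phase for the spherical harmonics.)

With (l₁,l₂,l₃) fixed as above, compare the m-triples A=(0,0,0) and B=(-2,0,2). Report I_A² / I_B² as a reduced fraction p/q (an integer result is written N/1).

Shared (l₁,l₂,l₃)=(3,1,4): N and (l;000)² cancel in I_A²/I_B².
A: Δ = 0!·6!·2!/9! = 1/252; Racah Σ t=0..0: t=0:+1/36 = 1/36; ⇒ 3j(3 1 4; 0 0 0)² = 4/63, sgn +1
B: Δ = 0!·6!·2!/9! = 1/252; Racah Σ t=0..0: t=0:+1/120 = 1/120; ⇒ 3j(3 1 4; -2 0 2)² = 1/21, sgn +1
I_A²/I_B² = (4/63)/(1/21) = 4/3

4/3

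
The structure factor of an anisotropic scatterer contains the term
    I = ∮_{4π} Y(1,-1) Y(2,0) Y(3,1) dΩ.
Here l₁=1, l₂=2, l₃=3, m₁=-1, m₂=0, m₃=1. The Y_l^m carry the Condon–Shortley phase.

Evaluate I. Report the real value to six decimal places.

Checks pass: Σm=0; 6 even; l₃=3∈[1,3].
(2·1+1)(2·2+1)(2·3+1) = 105
Δ: 0! 2! 4! / 7! → 1/105
sum: t=0:+1/4 = 1/4
3j²(1 2 3; 0 0 0) = Δ·Π!·Σ² = 3/35  (sign -1)
sum: t=0:+1/8 = 1/8
3j²(1 2 3; -1 0 1) = Δ·Π!·Σ² = 2/35  (sign +1)
combine: 4πI² = 105·3/35·2/35 = 18/35
take √, sign -1: I = -0.20230066

-0.202301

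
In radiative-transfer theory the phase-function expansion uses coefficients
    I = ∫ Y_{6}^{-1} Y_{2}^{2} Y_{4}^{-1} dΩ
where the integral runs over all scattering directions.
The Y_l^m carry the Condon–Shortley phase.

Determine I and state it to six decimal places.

-0.094091

Checks pass: Σm=0; 12 even; l₃=4∈[4,8].
(2·6+1)(2·2+1)(2·4+1) = 585
Δ: 4! 8! 0! / 13! → 1/6435
sum: t=2:+1/2304 = 1/2304
3j²(6 2 4; 0 0 0) = Δ·Π!·Σ² = 5/143  (sign +1)
sum: t=4:+1/17280 = 1/17280
3j²(6 2 4; -1 2 -1) = Δ·Π!·Σ² = 7/1287  (sign -1)
combine: 4πI² = 585·5/143·7/1287 = 175/1573
take √, sign -1: I = -0.09409136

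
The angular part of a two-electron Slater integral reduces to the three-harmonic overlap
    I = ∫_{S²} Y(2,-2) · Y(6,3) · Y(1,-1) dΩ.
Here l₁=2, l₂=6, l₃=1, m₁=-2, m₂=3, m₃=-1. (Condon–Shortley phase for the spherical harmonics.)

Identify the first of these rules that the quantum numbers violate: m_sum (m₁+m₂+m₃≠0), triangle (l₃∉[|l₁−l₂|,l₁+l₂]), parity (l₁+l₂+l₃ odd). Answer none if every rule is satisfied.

azimuthal sum: -2 + 3 − 1 = 0  ✓
4 ≤ 1 ≤ 8 (triangle on l)  ✗
L = 2 + 6 + 1 = 9 (odd)

triangle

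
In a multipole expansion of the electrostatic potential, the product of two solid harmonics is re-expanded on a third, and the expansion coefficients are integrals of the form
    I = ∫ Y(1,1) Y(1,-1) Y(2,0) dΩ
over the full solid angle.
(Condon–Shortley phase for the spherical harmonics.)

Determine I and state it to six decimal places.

0.126157

Rules hold: Σm=0, L=4 even, 0≤2≤2.
N = 3·3·5 = 45
Δ = 0!·2!·2!/5! = 1/30
Racah Σ t=0..0: t=0:+1/1 = 1/1
⇒ 3j(1 1 2; 0 0 0)² = 2/15, sgn +1
Racah Σ t=0..0: t=0:+1/4 = 1/4
⇒ 3j(1 1 2; 1 -1 0)² = 1/30, sgn +1
4πI² = N·(3j₀)²·(3jₘ)² = 1/5
I = +1·√(0.2/4π) = 0.12615663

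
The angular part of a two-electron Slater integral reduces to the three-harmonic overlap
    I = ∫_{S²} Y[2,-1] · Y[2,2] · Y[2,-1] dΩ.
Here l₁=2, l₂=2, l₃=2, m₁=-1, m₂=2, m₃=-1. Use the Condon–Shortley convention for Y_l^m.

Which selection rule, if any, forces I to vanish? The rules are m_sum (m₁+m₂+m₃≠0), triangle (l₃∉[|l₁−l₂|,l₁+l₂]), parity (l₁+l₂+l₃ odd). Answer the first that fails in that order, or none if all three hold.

none

Σmᵢ = 0  ✓
l₃∈[|l₁−l₂|,l₁+l₂]=[0,4], have l₃=2  ✓
Σlᵢ = 6 ⇒ even  ✓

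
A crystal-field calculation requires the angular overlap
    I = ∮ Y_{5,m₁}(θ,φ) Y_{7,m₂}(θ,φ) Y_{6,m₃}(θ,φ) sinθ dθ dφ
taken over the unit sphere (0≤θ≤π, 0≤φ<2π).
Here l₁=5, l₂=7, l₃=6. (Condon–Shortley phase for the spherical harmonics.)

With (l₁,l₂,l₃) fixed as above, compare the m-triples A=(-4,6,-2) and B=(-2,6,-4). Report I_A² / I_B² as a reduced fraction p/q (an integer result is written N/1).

l's match ⇒ only the (l;m) 3-j factors differ between A and B.
A: triangle coeff Δ(5,7,6) = 1/174594420; Σ_t [5,6]: t=5:−1/116121600 t=6:+1/21772800 = 13/348364800; (3j)²=169/9690 [(5 7 6; -4 6 -2)], sign=+1
B: triangle coeff Δ(5,7,6) = 1/174594420; Σ_t [5,6]: t=5:−1/19353600 t=6:+1/21772800 = -1/174182400; (3j)²=1/3876 [(5 7 6; -2 6 -4)], sign=-1
I_A²/I_B² = (169/9690)/(1/3876) = 338/5

338/5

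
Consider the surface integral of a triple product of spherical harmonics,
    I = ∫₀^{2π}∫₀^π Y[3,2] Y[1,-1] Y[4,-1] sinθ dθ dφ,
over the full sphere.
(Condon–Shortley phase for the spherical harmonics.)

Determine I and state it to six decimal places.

Checks pass: Σm=0; 8 even; l₃=4∈[2,4].
(2·3+1)(2·1+1)(2·4+1) = 189
Δ: 0! 6! 2! / 9! → 1/252
sum: t=0:+1/36 = 1/36
3j²(3 1 4; 0 0 0) = Δ·Π!·Σ² = 4/63  (sign +1)
sum: t=0:+1/240 = 1/240
3j²(3 1 4; 2 -1 -1) = Δ·Π!·Σ² = 1/84  (sign -1)
combine: 4πI² = 189·4/63·1/84 = 1/7
take √, sign -1: I = -0.10662181

-0.106622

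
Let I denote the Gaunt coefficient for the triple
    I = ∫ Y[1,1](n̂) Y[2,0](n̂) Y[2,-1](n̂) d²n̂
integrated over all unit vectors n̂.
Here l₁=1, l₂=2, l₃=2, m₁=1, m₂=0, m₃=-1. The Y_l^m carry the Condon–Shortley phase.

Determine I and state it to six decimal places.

0.000000

Σlᵢ=5 odd — θ-integrand is odd under cosθ→−cosθ; I=0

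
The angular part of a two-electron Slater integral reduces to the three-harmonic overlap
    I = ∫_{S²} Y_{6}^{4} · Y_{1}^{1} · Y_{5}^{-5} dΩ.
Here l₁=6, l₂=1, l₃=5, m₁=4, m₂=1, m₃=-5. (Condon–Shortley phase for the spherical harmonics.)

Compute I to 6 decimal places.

Rules hold: Σm=0, L=12 even, 5≤5≤7.
N = 13·3·11 = 429
Δ = 2!·10!·0!/13! = 1/858
Racah Σ t=1..1: t=1:−1/14400 = -1/14400
⇒ 3j(6 1 5; 0 0 0)² = 6/143, sgn +1
Racah Σ t=2..2: t=2:+1/7257600 = 1/7257600
⇒ 3j(6 1 5; 4 1 -5)² = 1/858, sgn +1
4πI² = N·(3j₀)²·(3jₘ)² = 3/143
I = +1·√(0.020979/4π) = 0.04085899

0.040859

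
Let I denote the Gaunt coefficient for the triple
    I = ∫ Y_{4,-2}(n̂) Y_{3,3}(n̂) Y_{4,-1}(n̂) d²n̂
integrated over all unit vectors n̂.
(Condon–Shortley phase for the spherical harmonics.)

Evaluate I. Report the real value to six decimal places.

Σlᵢ=11 odd — θ-integrand is odd under cosθ→−cosθ; I=0

0.000000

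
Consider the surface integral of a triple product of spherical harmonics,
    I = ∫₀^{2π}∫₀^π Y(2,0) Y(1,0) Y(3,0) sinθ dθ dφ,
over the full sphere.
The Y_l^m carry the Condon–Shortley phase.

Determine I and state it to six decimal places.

0.247767

Rules hold: Σm=0, L=6 even, 1≤3≤3.
N = 5·3·7 = 105
Δ = 0!·4!·2!/7! = 1/105
Racah Σ t=0..0: t=0:+1/4 = 1/4
⇒ 3j(2 1 3; 0 0 0)² = 3/35, sgn -1
(m-triple is (0,0,0) — same symbol as above.)
4πI² = N·(3j₀)²·(3jₘ)² = 27/35
I = +1·√(0.771429/4π) = 0.24776670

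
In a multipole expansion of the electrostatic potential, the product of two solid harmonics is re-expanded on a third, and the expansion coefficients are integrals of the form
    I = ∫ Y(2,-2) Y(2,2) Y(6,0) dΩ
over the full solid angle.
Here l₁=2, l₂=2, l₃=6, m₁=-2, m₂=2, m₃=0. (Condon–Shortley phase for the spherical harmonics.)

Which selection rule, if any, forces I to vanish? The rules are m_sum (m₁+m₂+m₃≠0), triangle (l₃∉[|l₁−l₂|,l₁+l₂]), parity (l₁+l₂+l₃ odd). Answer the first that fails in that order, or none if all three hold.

azimuthal sum: -2 + 2 + 0 = 0  ✓
0 ≤ 6 ≤ 4 (triangle on l)  ✗
L = 2 + 2 + 6 = 10 (even)

triangle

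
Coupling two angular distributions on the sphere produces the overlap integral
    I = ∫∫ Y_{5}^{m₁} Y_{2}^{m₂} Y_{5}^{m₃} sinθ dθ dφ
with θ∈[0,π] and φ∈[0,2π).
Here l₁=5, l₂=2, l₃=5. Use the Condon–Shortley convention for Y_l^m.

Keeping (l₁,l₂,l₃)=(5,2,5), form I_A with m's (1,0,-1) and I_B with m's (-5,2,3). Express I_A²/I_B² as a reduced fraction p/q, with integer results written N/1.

Same 5,2,5: normalisation and zero-m 3j drop out of the ratio.
A: Δ: 2! 8! 2! / 13! → 1/38610; sum: t=0:+1/2304 t=1:−1/720 t=2:+1/5760 = -1/1280; 3j²(5 2 5; 1 0 -1) = Δ·Π!·Σ² = 27/1430  (sign -1)
B: Δ: 2! 8! 2! / 13! → 1/38610; sum: t=2:+1/161280 = 1/161280; 3j²(5 2 5; -5 2 3) = Δ·Π!·Σ² = 1/143  (sign +1)
I_A²/I_B² = (27/1430)/(1/143) = 27/10

27/10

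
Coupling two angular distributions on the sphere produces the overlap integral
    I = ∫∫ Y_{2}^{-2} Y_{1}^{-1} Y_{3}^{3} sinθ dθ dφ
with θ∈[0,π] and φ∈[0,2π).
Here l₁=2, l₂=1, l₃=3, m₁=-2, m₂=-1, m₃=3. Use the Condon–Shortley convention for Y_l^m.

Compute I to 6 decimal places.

-0.319865

Rules hold: Σm=0, L=6 even, 1≤3≤3.
N = 5·3·7 = 105
Δ = 0!·4!·2!/7! = 1/105
Racah Σ t=0..0: t=0:+1/4 = 1/4
⇒ 3j(2 1 3; 0 0 0)² = 3/35, sgn -1
Racah Σ t=0..0: t=0:+1/48 = 1/48
⇒ 3j(2 1 3; -2 -1 3)² = 1/7, sgn +1
4πI² = N·(3j₀)²·(3jₘ)² = 9/7
I = -1·√(1.28571/4π) = -0.31986543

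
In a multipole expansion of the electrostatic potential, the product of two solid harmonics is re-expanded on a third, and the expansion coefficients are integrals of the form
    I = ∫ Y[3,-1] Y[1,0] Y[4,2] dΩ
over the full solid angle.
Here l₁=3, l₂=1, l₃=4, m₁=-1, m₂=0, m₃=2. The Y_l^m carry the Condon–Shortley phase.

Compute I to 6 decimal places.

Σmᵢ = 1 ≠ 0, so the φ-integral vanishes; I = 0

0.000000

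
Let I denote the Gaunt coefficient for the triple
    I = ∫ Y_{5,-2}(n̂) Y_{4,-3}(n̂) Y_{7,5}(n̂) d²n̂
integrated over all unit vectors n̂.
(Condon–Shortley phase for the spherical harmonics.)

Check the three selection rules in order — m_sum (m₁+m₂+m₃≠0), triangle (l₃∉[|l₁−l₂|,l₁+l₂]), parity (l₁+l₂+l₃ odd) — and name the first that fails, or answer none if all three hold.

none

m₁+m₂+m₃ = -2 − 3 + 5 = 0  ✓
triangle: |5−4|=1 ≤ l₃=7 ≤ 5+4=9  ✓
parity: l₁+l₂+l₃ = 16 is even  ✓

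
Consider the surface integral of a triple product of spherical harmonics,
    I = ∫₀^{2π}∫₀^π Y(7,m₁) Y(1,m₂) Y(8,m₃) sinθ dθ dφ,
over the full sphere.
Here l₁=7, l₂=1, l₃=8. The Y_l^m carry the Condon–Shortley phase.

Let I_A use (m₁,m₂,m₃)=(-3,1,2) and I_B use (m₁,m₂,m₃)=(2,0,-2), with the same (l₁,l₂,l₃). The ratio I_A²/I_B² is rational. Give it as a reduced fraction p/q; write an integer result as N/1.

Shared (l₁,l₂,l₃)=(7,1,8): N and (l;000)² cancel in I_A²/I_B².
A: Δ = 0!·14!·2!/17! = 1/2040; Racah Σ t=0..0: t=0:+1/174182400 = 1/174182400; ⇒ 3j(7 1 8; -3 1 2)² = 1/136, sgn +1
B: Δ = 0!·14!·2!/17! = 1/2040; Racah Σ t=0..0: t=0:+1/43545600 = 1/43545600; ⇒ 3j(7 1 8; 2 0 -2)² = 1/34, sgn +1
I_A²/I_B² = (1/136)/(1/34) = 1/4

1/4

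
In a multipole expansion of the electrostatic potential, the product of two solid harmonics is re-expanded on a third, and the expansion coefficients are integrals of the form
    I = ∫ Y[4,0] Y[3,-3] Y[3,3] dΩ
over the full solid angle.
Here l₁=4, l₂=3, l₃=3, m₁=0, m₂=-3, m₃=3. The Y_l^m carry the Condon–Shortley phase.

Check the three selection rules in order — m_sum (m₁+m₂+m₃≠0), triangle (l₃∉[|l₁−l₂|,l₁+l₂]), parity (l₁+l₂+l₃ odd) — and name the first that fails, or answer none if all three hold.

m₁+m₂+m₃ = 0 − 3 + 3 = 0  ✓
triangle: |4−3|=1 ≤ l₃=3 ≤ 4+3=7  ✓
parity: l₁+l₂+l₃ = 10 is even  ✓

none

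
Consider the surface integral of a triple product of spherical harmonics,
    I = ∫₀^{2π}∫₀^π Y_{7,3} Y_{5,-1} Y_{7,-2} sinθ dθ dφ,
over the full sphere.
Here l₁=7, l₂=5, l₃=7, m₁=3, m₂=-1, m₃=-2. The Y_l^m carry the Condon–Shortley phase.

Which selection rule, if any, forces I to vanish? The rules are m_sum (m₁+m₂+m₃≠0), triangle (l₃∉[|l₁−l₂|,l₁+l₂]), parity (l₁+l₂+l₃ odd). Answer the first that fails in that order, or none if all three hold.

parity

azimuthal sum: 3 − 1 − 2 = 0  ✓
2 ≤ 7 ≤ 12 (triangle on l)  ✓
L = 7 + 5 + 7 = 19 (odd)  ✗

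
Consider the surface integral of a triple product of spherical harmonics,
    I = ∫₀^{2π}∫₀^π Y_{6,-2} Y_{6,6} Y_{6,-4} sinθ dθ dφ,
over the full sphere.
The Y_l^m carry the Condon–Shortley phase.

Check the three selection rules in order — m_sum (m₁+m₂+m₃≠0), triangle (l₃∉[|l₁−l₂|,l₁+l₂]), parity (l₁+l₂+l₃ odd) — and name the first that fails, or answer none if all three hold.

m₁+m₂+m₃ = -2 + 6 − 4 = 0  ✓
triangle: |6−6|=0 ≤ l₃=6 ≤ 6+6=12  ✓
parity: l₁+l₂+l₃ = 18 is even  ✓

none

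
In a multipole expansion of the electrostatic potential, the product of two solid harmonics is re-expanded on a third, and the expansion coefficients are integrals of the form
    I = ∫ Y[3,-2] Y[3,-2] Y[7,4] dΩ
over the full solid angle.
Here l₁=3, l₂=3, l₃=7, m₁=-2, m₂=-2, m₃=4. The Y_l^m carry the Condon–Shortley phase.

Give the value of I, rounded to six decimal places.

l₃=7 ∉ [0,6] — triangle fails ⇒ I = 0

0.000000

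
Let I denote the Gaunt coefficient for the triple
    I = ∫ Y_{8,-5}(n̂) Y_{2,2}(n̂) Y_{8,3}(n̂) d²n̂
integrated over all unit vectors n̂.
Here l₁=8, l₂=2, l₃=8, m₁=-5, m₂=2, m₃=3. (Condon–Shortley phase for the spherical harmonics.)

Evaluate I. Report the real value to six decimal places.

m-sum 0 ✓  L=18 even ✓  6≤8≤10 ✓
Π(2lᵢ+1) = 17×5×17 = 1445
triangle coeff Δ(8,2,8) = 1/348840
Σ_t [0,2]: t=0:+1/116121600 t=1:−1/25401600 t=2:+1/116121600 = -1/45158400
(3j)²=24/1615 [(8 2 8; 0 0 0)], sign=-1
Σ_t [2,2]: t=2:+1/958003200 = 1/958003200
(3j)²=13/969 [(8 2 8; -5 2 3)], sign=-1
⇒ 4πI² = 104/361
I = (+1)√(104/361/(4π)) = 0.15141125

0.151411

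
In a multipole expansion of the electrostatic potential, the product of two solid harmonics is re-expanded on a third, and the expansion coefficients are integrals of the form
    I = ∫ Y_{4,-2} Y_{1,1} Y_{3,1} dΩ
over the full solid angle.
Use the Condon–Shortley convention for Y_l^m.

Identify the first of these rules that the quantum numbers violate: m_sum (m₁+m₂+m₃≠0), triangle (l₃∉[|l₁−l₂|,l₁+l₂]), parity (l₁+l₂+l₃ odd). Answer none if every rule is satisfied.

azimuthal sum: -2 + 1 + 1 = 0  ✓
3 ≤ 3 ≤ 5 (triangle on l)  ✓
L = 4 + 1 + 3 = 8 (even)  ✓

none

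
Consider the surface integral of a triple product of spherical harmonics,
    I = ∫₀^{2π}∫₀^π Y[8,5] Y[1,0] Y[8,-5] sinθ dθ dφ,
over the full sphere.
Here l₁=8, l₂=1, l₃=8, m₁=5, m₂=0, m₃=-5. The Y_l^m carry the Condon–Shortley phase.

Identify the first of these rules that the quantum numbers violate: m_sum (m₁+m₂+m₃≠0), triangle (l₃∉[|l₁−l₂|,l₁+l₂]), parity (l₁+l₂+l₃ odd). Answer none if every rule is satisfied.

parity

Σmᵢ = 0  ✓
l₃∈[|l₁−l₂|,l₁+l₂]=[7,9], have l₃=8  ✓
Σlᵢ = 17 ⇒ odd  ✗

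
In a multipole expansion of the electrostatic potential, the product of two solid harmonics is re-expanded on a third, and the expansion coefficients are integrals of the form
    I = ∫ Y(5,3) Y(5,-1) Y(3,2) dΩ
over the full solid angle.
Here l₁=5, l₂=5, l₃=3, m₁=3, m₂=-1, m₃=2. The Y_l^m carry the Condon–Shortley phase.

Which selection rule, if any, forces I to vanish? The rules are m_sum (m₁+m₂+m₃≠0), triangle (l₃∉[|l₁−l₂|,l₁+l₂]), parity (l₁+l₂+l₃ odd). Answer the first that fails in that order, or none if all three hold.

m_sum

Σmᵢ = 4  ✗
l₃∈[|l₁−l₂|,l₁+l₂]=[0,10], have l₃=3
Σlᵢ = 13 ⇒ odd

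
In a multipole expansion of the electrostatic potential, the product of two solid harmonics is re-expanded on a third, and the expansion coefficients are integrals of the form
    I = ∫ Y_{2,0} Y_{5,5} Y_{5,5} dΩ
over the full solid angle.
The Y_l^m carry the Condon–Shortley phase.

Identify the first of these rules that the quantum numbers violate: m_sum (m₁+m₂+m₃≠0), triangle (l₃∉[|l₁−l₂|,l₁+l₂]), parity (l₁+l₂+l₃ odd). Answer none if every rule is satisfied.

m_sum

Σmᵢ = 10  ✗
l₃∈[|l₁−l₂|,l₁+l₂]=[3,7], have l₃=5
Σlᵢ = 12 ⇒ even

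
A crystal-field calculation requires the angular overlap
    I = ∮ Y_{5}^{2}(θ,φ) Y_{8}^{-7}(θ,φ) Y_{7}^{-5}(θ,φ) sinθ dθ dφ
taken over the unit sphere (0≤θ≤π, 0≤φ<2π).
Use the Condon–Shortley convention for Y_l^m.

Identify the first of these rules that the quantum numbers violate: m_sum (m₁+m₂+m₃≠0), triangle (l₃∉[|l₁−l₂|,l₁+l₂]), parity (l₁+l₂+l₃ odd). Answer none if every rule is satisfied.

m_sum

azimuthal sum: 2 − 7 − 5 = -10  ✗
3 ≤ 7 ≤ 13 (triangle on l)
L = 5 + 8 + 7 = 20 (even)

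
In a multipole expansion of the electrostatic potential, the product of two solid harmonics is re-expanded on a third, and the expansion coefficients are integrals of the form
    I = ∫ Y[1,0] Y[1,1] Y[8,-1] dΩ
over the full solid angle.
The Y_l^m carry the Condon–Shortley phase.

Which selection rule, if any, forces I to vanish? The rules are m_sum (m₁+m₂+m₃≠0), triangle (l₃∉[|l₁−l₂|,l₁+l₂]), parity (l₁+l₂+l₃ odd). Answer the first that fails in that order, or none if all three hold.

Σmᵢ = 0  ✓
l₃∈[|l₁−l₂|,l₁+l₂]=[0,2], have l₃=8  ✗
Σlᵢ = 10 ⇒ even

triangle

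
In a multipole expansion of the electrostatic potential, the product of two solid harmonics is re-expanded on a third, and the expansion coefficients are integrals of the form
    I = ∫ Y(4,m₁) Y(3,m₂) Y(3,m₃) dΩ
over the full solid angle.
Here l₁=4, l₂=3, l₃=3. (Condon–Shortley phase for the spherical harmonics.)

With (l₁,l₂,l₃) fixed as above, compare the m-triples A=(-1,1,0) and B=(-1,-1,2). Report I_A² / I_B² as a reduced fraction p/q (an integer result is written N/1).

15/32

l's match ⇒ only the (l;m) 3-j factors differ between A and B.
A: triangle coeff Δ(4,3,3) = 1/34650; Σ_t [2,4]: t=2:+1/48 t=3:−1/24 t=4:+1/288 = -5/288; (3j)²=5/462 [(4 3 3; -1 1 0)], sign=+1
B: triangle coeff Δ(4,3,3) = 1/34650; Σ_t [1,2]: t=1:−1/144 t=2:+1/48 = 1/72; (3j)²=16/693 [(4 3 3; -1 -1 2)], sign=-1
I_A²/I_B² = (5/462)/(16/693) = 15/32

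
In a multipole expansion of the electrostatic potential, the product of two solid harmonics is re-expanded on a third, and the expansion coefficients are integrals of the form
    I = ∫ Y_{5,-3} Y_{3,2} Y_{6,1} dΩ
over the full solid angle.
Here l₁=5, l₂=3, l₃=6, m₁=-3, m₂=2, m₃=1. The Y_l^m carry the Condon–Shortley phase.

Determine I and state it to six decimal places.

0.166435

m-sum 0 ✓  L=14 even ✓  2≤6≤8 ✓
Π(2lᵢ+1) = 11×7×13 = 1001
triangle coeff Δ(5,3,6) = 1/675675
Σ_t [0,2]: t=0:+1/8640 t=1:−1/2304 t=2:+1/8640 = -7/34560
(3j)²=7/429 [(5 3 6; 0 0 0)], sign=-1
Σ_t [1,2]: t=1:−1/120960 t=2:+1/17280 = 1/20160
(3j)²=64/3003 [(5 3 6; -3 2 1)], sign=-1
⇒ 4πI² = 448/1287
I = (+1)√(448/1287/(4π)) = 0.16643505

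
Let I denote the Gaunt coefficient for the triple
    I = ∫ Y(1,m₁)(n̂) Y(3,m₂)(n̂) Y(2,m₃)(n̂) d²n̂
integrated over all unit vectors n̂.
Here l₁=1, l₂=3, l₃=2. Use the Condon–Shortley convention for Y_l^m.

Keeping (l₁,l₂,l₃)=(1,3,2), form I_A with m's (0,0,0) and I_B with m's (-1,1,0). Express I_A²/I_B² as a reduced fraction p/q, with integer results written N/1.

Same 1,3,2: normalisation and zero-m 3j drop out of the ratio.
A: Δ: 2! 0! 4! / 7! → 1/105; sum: t=1:−1/4 = -1/4; 3j²(1 3 2; 0 0 0) = Δ·Π!·Σ² = 3/35  (sign -1)
B: Δ: 2! 0! 4! / 7! → 1/105; sum: t=2:+1/8 = 1/8; 3j²(1 3 2; -1 1 0) = Δ·Π!·Σ² = 2/35  (sign +1)
I_A²/I_B² = (3/35)/(2/35) = 3/2

3/2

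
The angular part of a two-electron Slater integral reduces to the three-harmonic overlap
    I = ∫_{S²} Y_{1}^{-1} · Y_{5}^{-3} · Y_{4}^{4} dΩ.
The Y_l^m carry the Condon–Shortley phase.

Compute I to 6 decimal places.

Checks pass: Σm=0; 10 even; l₃=4∈[4,6].
(2·1+1)(2·5+1)(2·4+1) = 297
Δ: 2! 0! 8! / 11! → 1/495
sum: t=1:−1/576 = -1/576
3j²(1 5 4; 0 0 0) = Δ·Π!·Σ² = 5/99  (sign -1)
sum: t=2:+1/80640 = 1/80640
3j²(1 5 4; -1 -3 4) = Δ·Π!·Σ² = 1/495  (sign +1)
combine: 4πI² = 297·5/99·1/495 = 1/33
take √, sign -1: I = -0.04910640

-0.049106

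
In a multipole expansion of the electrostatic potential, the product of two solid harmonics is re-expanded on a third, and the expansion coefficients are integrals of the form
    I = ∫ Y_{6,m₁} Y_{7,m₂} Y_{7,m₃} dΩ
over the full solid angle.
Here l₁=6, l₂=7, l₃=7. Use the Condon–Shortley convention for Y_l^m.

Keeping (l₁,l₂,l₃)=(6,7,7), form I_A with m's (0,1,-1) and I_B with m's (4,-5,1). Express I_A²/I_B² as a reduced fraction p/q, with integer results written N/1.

15625/22638

l's match ⇒ only the (l;m) 3-j factors differ between A and B.
A: triangle coeff Δ(6,7,7) = 1/2444321880; Σ_t [0,6]: t=0:+1/20901888000 t=1:−1/72576000 t=2:+1/3317760 t=3:−1/933120 t=4:+1/1327104 t=5:−1/10368000 t=6:+1/746496000 = -1/7962624; (3j)²=3125/1108536 [(6 7 7; 0 1 -1)], sign=-1
B: triangle coeff Δ(6,7,7) = 1/2444321880; Σ_t [0,2]: t=0:+1/49766400 t=1:−1/72576000 t=2:+1/1393459200 = 7/995328000; (3j)²=343/83980 [(6 7 7; 4 -5 1)], sign=+1
I_A²/I_B² = (3125/1108536)/(343/83980) = 15625/22638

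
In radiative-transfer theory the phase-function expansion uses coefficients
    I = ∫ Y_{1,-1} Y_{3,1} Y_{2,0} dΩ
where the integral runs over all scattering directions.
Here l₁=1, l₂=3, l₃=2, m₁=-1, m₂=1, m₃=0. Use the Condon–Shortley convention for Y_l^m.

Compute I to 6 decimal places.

-0.202301

m-sum 0 ✓  L=6 even ✓  2≤2≤4 ✓
Π(2lᵢ+1) = 3×7×5 = 105
triangle coeff Δ(1,3,2) = 1/105
Σ_t [1,1]: t=1:−1/4 = -1/4
(3j)²=3/35 [(1 3 2; 0 0 0)], sign=-1
Σ_t [2,2]: t=2:+1/8 = 1/8
(3j)²=2/35 [(1 3 2; -1 1 0)], sign=+1
⇒ 4πI² = 18/35
I = (-1)√(18/35/(4π)) = -0.20230066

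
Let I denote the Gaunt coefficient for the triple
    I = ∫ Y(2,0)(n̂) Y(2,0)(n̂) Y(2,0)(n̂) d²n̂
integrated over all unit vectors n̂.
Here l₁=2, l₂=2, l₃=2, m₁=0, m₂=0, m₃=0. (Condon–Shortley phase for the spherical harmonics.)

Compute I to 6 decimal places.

Checks pass: Σm=0; 6 even; l₃=2∈[0,4].
(2·2+1)(2·2+1)(2·2+1) = 125
Δ: 2! 2! 2! / 7! → 1/630
sum: t=0:+1/8 t=1:−1/1 t=2:+1/8 = -3/4
3j²(2 2 2; 0 0 0) = Δ·Π!·Σ² = 2/35  (sign -1)
(m-triple is (0,0,0) — same symbol as above.)
combine: 4πI² = 125·2/35·2/35 = 20/49
take √, sign +1: I = 0.18022375

0.180224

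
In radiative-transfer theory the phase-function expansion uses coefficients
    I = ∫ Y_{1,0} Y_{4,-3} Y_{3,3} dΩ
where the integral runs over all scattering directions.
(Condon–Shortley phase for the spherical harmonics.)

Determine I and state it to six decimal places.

m-sum 0 ✓  L=8 even ✓  3≤3≤5 ✓
Π(2lᵢ+1) = 3×9×7 = 189
triangle coeff Δ(1,4,3) = 1/252
Σ_t [1,1]: t=1:−1/36 = -1/36
(3j)²=4/63 [(1 4 3; 0 0 0)], sign=+1
Σ_t [1,1]: t=1:−1/720 = -1/720
(3j)²=1/36 [(1 4 3; 0 -3 3)], sign=-1
⇒ 4πI² = 1/3
I = (-1)√(1/3/(4π)) = -0.16286750

-0.162868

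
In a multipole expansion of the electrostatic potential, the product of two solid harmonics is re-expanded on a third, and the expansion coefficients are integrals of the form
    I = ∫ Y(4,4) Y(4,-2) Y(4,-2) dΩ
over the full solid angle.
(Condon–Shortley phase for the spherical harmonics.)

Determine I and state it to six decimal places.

m-sum 0 ✓  L=12 even ✓  0≤4≤8 ✓
Π(2lᵢ+1) = 9×9×9 = 729
triangle coeff Δ(4,4,4) = 1/450450
Σ_t [0,4]: t=0:+1/13824 t=1:−1/216 t=2:+1/64 t=3:−1/216 t=4:+1/13824 = 5/768
(3j)²=18/1001 [(4 4 4; 0 0 0)], sign=+1
Σ_t [0,0]: t=0:+1/2304 = 1/2304
(3j)²=5/143 [(4 4 4; 4 -2 -2)], sign=+1
⇒ 4πI² = 65610/143143
I = (+1)√(65610/143143/(4π)) = 0.19098314

0.190983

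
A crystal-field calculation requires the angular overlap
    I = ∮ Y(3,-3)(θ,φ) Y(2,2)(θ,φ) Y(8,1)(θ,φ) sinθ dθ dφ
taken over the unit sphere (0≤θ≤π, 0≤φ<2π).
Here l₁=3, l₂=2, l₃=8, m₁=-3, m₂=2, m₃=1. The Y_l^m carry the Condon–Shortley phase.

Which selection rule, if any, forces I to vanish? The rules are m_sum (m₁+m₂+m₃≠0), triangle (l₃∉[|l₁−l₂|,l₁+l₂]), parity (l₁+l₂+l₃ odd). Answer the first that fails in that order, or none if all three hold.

triangle

azimuthal sum: -3 + 2 + 1 = 0  ✓
1 ≤ 8 ≤ 5 (triangle on l)  ✗
L = 3 + 2 + 8 = 13 (odd)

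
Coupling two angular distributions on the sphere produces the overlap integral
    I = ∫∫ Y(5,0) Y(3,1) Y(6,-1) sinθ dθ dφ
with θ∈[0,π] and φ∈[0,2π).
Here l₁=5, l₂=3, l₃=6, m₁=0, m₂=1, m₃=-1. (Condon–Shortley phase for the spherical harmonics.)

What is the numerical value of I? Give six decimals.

-0.077843

m-sum 0 ✓  L=14 even ✓  2≤6≤8 ✓
Π(2lᵢ+1) = 11×7×13 = 1001
triangle coeff Δ(5,3,6) = 1/675675
Σ_t [0,2]: t=0:+1/8640 t=1:−1/2304 t=2:+1/8640 = -7/34560
(3j)²=7/429 [(5 3 6; 0 0 0)], sign=-1
Σ_t [0,2]: t=0:+1/34560 t=1:−1/3456 t=2:+1/5760 = -1/11520
(3j)²=2/429 [(5 3 6; 0 1 -1)], sign=+1
⇒ 4πI² = 98/1287
I = (-1)√(98/1287/(4π)) = -0.07784287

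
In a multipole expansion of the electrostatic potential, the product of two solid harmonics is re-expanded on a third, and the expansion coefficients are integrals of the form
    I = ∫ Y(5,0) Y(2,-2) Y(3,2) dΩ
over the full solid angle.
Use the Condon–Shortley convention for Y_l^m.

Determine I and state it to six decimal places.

Checks pass: Σm=0; 10 even; l₃=3∈[3,7].
(2·5+1)(2·2+1)(2·3+1) = 385
Δ: 4! 6! 0! / 11! → 1/2310
sum: t=2:+1/144 = 1/144
3j²(5 2 3; 0 0 0) = Δ·Π!·Σ² = 10/231  (sign -1)
sum: t=0:+1/2880 = 1/2880
3j²(5 2 3; 0 -2 2) = Δ·Π!·Σ² = 1/462  (sign -1)
combine: 4πI² = 385·10/231·1/462 = 25/693
take √, sign +1: I = 0.05357948

0.053579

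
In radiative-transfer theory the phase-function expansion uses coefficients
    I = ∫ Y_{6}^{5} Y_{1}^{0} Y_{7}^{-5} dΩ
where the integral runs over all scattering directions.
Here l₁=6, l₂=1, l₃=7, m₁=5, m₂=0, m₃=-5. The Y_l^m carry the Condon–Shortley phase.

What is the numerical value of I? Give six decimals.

-0.171413

Rules hold: Σm=0, L=14 even, 5≤7≤7.
N = 13·3·15 = 585
Δ = 0!·12!·2!/15! = 1/1365
Racah Σ t=0..0: t=0:+1/518400 = 1/518400
⇒ 3j(6 1 7; 0 0 0)² = 7/195, sgn -1
Racah Σ t=0..0: t=0:+1/39916800 = 1/39916800
⇒ 3j(6 1 7; 5 0 -5)² = 8/455, sgn +1
4πI² = N·(3j₀)²·(3jₘ)² = 24/65
I = -1·√(0.369231/4π) = -0.17141310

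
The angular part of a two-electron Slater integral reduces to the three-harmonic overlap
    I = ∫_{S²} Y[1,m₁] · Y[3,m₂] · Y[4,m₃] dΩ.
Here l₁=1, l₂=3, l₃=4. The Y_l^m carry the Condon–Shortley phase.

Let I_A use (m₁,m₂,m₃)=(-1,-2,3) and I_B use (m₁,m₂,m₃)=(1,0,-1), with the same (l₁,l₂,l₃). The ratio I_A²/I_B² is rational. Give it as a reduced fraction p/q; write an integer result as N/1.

21/10

Same 1,3,4: normalisation and zero-m 3j drop out of the ratio.
A: Δ: 0! 2! 6! / 9! → 1/252; sum: t=0:+1/240 = 1/240; 3j²(1 3 4; -1 -2 3) = Δ·Π!·Σ² = 1/12  (sign -1)
B: Δ: 0! 2! 6! / 9! → 1/252; sum: t=0:+1/72 = 1/72; 3j²(1 3 4; 1 0 -1) = Δ·Π!·Σ² = 5/126  (sign -1)
I_A²/I_B² = (1/12)/(5/126) = 21/10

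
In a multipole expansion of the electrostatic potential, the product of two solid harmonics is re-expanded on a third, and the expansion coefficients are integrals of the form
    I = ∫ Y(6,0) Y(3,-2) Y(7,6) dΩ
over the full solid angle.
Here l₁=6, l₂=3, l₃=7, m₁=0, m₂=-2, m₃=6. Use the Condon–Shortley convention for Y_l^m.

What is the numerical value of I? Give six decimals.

0.000000

m-sum = 0 − 2 + 6 = 4 ≠ 0 ⇒ I = 0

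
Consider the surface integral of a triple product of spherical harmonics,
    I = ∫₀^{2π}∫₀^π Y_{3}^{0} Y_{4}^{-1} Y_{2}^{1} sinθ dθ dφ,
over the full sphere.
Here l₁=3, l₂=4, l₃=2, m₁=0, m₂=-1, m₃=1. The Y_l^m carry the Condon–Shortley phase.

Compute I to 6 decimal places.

L=9 odd ⇒ parity kills the (l;000) factor ⇒ I = 0

0.000000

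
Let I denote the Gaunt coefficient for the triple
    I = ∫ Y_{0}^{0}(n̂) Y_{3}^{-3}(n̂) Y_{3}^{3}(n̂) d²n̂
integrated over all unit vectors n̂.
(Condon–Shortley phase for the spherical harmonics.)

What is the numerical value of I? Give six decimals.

m-sum 0 ✓  L=6 even ✓  3≤3≤3 ✓
Π(2lᵢ+1) = 1×7×7 = 49
triangle coeff Δ(0,3,3) = 1/7
Σ_t [0,0]: t=0:+1/36 = 1/36
(3j)²=1/7 [(0 3 3; 0 0 0)], sign=-1
Σ_t [0,0]: t=0:+1/720 = 1/720
(3j)²=1/7 [(0 3 3; 0 -3 3)], sign=+1
⇒ 4πI² = 1/1
I = (-1)√(1/1/(4π)) = -0.28209479

-0.282095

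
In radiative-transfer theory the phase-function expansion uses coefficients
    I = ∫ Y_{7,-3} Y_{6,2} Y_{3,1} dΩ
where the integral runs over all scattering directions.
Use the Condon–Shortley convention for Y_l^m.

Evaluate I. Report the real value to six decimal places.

Rules hold: Σm=0, L=16 even, 1≤3≤13.
N = 15·13·7 = 1365
Δ = 10!·4!·2!/17! = 1/2042040
Racah Σ t=4..6: t=4:+1/207360 t=5:−1/57600 t=6:+1/207360 = -1/129600
⇒ 3j(7 6 3; 0 0 0)² = 168/12155, sgn +1
Racah Σ t=6..8: t=6:+1/829440 t=7:−1/181440 t=8:+1/645120 = -1/362880
⇒ 3j(7 6 3; -3 2 1)² = 256/17017, sgn -1
4πI² = N·(3j₀)²·(3jₘ)² = 129024/454597
I = -1·√(0.283821/4π) = -0.15028548

-0.150285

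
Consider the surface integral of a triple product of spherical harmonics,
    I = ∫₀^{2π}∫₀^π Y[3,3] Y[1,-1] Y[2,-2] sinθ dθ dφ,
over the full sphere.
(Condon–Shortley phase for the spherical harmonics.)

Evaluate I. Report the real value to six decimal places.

m-sum 0 ✓  L=6 even ✓  2≤2≤4 ✓
Π(2lᵢ+1) = 7×3×5 = 105
triangle coeff Δ(3,1,2) = 1/105
Σ_t [1,1]: t=1:−1/4 = -1/4
(3j)²=3/35 [(3 1 2; 0 0 0)], sign=-1
Σ_t [0,0]: t=0:+1/48 = 1/48
(3j)²=1/7 [(3 1 2; 3 -1 -2)], sign=+1
⇒ 4πI² = 9/7
I = (-1)√(9/7/(4π)) = -0.31986543

-0.319865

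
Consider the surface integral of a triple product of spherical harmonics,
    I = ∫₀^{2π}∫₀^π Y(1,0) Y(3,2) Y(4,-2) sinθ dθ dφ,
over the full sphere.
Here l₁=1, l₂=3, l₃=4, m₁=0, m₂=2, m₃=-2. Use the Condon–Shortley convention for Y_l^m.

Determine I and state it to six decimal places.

m-sum 0 ✓  L=8 even ✓  2≤4≤4 ✓
Π(2lᵢ+1) = 3×7×9 = 189
triangle coeff Δ(1,3,4) = 1/252
Σ_t [0,0]: t=0:+1/36 = 1/36
(3j)²=4/63 [(1 3 4; 0 0 0)], sign=+1
Σ_t [0,0]: t=0:+1/120 = 1/120
(3j)²=1/21 [(1 3 4; 0 2 -2)], sign=+1
⇒ 4πI² = 4/7
I = (+1)√(4/7/(4π)) = 0.21324362

0.213244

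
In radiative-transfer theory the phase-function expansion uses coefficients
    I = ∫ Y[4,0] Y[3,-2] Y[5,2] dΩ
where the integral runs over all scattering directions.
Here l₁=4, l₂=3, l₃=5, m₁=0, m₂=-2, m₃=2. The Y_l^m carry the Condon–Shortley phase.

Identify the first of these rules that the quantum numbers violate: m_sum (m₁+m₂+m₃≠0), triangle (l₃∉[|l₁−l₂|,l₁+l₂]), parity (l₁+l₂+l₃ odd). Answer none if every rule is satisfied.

none

azimuthal sum: 0 − 2 + 2 = 0  ✓
1 ≤ 5 ≤ 7 (triangle on l)  ✓
L = 4 + 3 + 5 = 12 (even)  ✓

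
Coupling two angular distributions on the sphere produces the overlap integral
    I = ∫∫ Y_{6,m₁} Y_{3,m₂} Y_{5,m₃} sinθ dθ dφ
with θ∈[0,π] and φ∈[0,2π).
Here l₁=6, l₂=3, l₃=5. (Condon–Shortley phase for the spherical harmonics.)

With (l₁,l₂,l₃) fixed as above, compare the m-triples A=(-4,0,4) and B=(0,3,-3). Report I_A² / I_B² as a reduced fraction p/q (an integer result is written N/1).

45/28

l's match ⇒ only the (l;m) 3-j factors differ between A and B.
A: triangle coeff Δ(6,3,5) = 1/675675; Σ_t [2,3]: t=2:+1/161280 t=3:−1/60480 = -1/96768; (3j)²=15/1001 [(6 3 5; -4 0 4)], sign=+1
B: triangle coeff Δ(6,3,5) = 1/675675; Σ_t [4,4]: t=4:+1/69120 = 1/69120; (3j)²=4/429 [(6 3 5; 0 3 -3)], sign=+1
I_A²/I_B² = (15/1001)/(4/429) = 45/28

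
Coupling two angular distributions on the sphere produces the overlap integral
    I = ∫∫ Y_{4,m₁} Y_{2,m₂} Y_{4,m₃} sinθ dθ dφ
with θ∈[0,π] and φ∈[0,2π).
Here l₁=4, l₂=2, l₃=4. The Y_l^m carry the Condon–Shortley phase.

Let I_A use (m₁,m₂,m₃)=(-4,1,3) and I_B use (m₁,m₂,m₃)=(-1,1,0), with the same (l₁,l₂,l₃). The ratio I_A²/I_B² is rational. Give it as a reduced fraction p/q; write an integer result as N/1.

l's match ⇒ only the (l;m) 3-j factors differ between A and B.
A: triangle coeff Δ(4,2,4) = 1/13860; Σ_t [2,2]: t=2:+1/1440 = 1/1440; (3j)²=7/165 [(4 2 4; -4 1 3)], sign=-1
B: triangle coeff Δ(4,2,4) = 1/13860; Σ_t [1,2]: t=1:−1/96 t=2:+1/72 = 1/288; (3j)²=1/462 [(4 2 4; -1 1 0)], sign=+1
I_A²/I_B² = (7/165)/(1/462) = 98/5

98/5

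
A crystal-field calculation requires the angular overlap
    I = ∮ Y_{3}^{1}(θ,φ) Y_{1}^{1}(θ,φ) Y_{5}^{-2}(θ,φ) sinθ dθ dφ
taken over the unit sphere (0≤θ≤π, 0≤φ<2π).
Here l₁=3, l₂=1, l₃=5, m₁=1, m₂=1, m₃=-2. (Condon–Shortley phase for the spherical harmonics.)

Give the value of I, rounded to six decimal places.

|3−1|≤5≤3+1 violated ⇒ I = 0

0.000000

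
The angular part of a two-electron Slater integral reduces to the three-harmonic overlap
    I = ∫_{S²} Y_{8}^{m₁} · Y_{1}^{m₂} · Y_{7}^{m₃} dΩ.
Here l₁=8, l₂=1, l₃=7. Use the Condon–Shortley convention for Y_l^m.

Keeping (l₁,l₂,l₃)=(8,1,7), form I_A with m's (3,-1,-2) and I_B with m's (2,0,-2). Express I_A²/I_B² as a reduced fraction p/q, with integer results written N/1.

l's match ⇒ only the (l;m) 3-j factors differ between A and B.
A: triangle coeff Δ(8,1,7) = 1/2040; Σ_t [0,0]: t=0:+1/87091200 = 1/87091200; (3j)²=11/408 [(8 1 7; 3 -1 -2)], sign=-1
B: triangle coeff Δ(8,1,7) = 1/2040; Σ_t [1,1]: t=1:−1/43545600 = -1/43545600; (3j)²=1/34 [(8 1 7; 2 0 -2)], sign=+1
I_A²/I_B² = (11/408)/(1/34) = 11/12

11/12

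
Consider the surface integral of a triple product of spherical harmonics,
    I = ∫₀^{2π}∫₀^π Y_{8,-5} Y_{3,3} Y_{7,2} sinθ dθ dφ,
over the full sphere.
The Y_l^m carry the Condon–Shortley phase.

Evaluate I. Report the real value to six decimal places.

0.185908

Checks pass: Σm=0; 18 even; l₃=7∈[5,11].
(2·8+1)(2·3+1)(2·7+1) = 1785
Δ: 4! 12! 2! / 19! → 1/5290740
sum: t=1:−1/7257600 t=2:+1/2073600 t=3:−1/7257600 = 1/4838400
3j²(8 3 7; 0 0 0) = Δ·Π!·Σ² = 252/20995  (sign -1)
sum: t=4:+1/104509440 = 1/104509440
3j²(8 3 7; -5 3 2) = Δ·Π!·Σ² = 275/13566  (sign -1)
combine: 4πI² = 1785·252/20995·275/13566 = 34650/79781
take √, sign +1: I = 0.18590752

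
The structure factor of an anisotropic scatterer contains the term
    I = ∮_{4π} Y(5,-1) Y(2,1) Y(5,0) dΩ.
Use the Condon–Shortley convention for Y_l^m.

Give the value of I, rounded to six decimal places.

-0.036166

m-sum 0 ✓  L=12 even ✓  3≤5≤7 ✓
Π(2lᵢ+1) = 11×5×11 = 605
triangle coeff Δ(5,2,5) = 1/38610
Σ_t [0,2]: t=0:+1/2880 t=1:−1/576 t=2:+1/2880 = -1/960
(3j)²=10/429 [(5 2 5; 0 0 0)], sign=+1
Σ_t [1,2]: t=1:−1/1440 t=2:+1/1152 = 1/5760
(3j)²=1/858 [(5 2 5; -1 1 0)], sign=-1
⇒ 4πI² = 25/1521
I = (-1)√(25/1521/(4π)) = -0.03616600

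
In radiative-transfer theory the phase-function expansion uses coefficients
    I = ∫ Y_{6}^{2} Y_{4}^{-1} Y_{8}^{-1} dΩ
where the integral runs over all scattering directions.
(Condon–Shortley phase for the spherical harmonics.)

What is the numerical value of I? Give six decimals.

0.051191

m-sum 0 ✓  L=18 even ✓  2≤8≤10 ✓
Π(2lᵢ+1) = 13×9×17 = 1989
triangle coeff Δ(6,4,8) = 1/23279256
Σ_t [0,2]: t=0:+1/1658880 t=1:−1/518400 t=2:+1/1658880 = -1/1382400
(3j)²=504/46189 [(6 4 8; 0 0 0)], sign=-1
Σ_t [0,2]: t=0:+1/1244160 t=1:−1/1451520 t=2:+1/19353600 = 29/174182400
(3j)²=841/554268 [(6 4 8; 2 -1 -1)], sign=-1
⇒ 4πI² = 317898/9653501
I = (+1)√(317898/9653501/(4π)) = 0.05119135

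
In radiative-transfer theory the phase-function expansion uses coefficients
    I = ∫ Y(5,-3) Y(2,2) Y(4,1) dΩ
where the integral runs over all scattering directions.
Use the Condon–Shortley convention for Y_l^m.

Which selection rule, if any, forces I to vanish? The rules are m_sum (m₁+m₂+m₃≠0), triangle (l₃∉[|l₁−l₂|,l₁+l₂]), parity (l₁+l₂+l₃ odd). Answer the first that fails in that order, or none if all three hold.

azimuthal sum: -3 + 2 + 1 = 0  ✓
3 ≤ 4 ≤ 7 (triangle on l)  ✓
L = 5 + 2 + 4 = 11 (odd)  ✗

parity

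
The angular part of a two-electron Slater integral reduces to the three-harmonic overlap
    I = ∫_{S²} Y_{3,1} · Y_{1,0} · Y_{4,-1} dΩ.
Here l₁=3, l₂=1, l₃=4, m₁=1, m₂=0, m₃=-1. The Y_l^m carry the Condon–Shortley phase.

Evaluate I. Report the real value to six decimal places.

-0.238414

m-sum 0 ✓  L=8 even ✓  2≤4≤4 ✓
Π(2lᵢ+1) = 7×3×9 = 189
triangle coeff Δ(3,1,4) = 1/252
Σ_t [0,0]: t=0:+1/36 = 1/36
(3j)²=4/63 [(3 1 4; 0 0 0)], sign=+1
Σ_t [0,0]: t=0:+1/48 = 1/48
(3j)²=5/84 [(3 1 4; 1 0 -1)], sign=-1
⇒ 4πI² = 5/7
I = (-1)√(5/7/(4π)) = -0.23841361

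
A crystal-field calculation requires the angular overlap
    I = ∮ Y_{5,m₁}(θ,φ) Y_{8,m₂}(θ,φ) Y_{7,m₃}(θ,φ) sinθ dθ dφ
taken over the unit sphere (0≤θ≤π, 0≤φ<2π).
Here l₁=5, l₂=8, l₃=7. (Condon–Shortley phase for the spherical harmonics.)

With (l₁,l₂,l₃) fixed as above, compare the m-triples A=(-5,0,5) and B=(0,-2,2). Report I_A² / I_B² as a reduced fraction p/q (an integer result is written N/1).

495/32

Shared (l₁,l₂,l₃)=(5,8,7): N and (l;000)² cancel in I_A²/I_B².
A: Δ = 6!·4!·10!/21! = 1/814773960; Racah Σ t=6..6: t=6:+1/1393459200 = 1/1393459200; ⇒ 3j(5 8 7; -5 0 5)² = 15/4199, sgn +1
B: Δ = 6!·4!·10!/21! = 1/814773960; Racah Σ t=1..5: t=1:−1/41472000 t=2:+1/4976640 t=3:−1/4354560 t=4:+1/23224320 t=5:−1/1045094400 = -1/93312000; ⇒ 3j(5 8 7; 0 -2 2)² = 32/138567, sgn +1
I_A²/I_B² = (15/4199)/(32/138567) = 495/32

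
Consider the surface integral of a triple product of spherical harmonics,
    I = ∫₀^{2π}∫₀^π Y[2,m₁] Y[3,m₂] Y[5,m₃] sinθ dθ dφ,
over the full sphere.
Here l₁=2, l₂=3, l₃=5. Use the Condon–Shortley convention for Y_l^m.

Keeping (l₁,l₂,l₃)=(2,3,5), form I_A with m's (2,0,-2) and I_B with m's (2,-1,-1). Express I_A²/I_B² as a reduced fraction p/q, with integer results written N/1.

7/3

l's match ⇒ only the (l;m) 3-j factors differ between A and B.
A: triangle coeff Δ(2,3,5) = 1/2310; Σ_t [0,0]: t=0:+1/864 = 1/864; (3j)²=1/66 [(2 3 5; 2 0 -2)], sign=-1
B: triangle coeff Δ(2,3,5) = 1/2310; Σ_t [0,0]: t=0:+1/1152 = 1/1152; (3j)²=1/154 [(2 3 5; 2 -1 -1)], sign=+1
I_A²/I_B² = (1/66)/(1/154) = 7/3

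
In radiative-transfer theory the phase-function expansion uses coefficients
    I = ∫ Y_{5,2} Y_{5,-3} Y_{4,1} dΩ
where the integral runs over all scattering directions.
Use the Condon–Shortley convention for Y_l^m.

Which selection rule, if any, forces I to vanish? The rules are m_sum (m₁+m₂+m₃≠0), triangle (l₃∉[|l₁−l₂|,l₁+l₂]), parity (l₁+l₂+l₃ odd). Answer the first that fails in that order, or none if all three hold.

m₁+m₂+m₃ = 2 − 3 + 1 = 0  ✓
triangle: |5−5|=0 ≤ l₃=4 ≤ 5+5=10  ✓
parity: l₁+l₂+l₃ = 14 is even  ✓

none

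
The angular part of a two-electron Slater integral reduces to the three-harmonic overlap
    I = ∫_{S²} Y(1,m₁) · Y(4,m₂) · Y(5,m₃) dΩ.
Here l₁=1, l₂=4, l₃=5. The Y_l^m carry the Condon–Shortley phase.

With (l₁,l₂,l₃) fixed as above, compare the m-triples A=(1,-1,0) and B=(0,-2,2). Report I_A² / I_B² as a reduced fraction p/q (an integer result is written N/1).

Same 1,4,5: normalisation and zero-m 3j drop out of the ratio.
A: Δ: 0! 2! 8! / 11! → 1/495; sum: t=0:+1/1440 = 1/1440; 3j²(1 4 5; 1 -1 0) = Δ·Π!·Σ² = 2/99  (sign -1)
B: Δ: 0! 2! 8! / 11! → 1/495; sum: t=0:+1/1440 = 1/1440; 3j²(1 4 5; 0 -2 2) = Δ·Π!·Σ² = 7/165  (sign -1)
I_A²/I_B² = (2/99)/(7/165) = 10/21

10/21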